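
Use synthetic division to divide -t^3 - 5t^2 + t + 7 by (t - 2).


Synthetic division with c = 2. Coefficients: -1, -5, 1, 7
Bring down -1.
  -1 * 2 = -2; -2 - 5 = -7
  -7 * 2 = -14; -14 + 1 = -13
  -13 * 2 = -26; -26 + 7 = -19
Quotient: -t^2 - 7t - 13, Remainder: -19


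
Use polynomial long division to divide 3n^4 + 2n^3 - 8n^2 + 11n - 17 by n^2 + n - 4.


(3n^4 + 2n^3 - 8n^2 + 11n - 17) / (n^2 + n - 4)
Step 1: 3n^2 * (n^2 + n - 4) = 3n^4 + 3n^3 - 12n^2; subtract.
Step 2: -n * (n^2 + n - 4) = -n^3 - n^2 + 4n; subtract.
Step 3: 5 * (n^2 + n - 4) = 5n^2 + 5n - 20; subtract.
Quotient: 3n^2 - n + 5, Remainder: 2n + 3


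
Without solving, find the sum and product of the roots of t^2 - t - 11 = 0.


For at^2+bt+c=0: sum = -b/a, product = c/a.
a=1, b=-1, c=-11
Sum = -(-1)/1 = 1
Product = (-11)/1 = -11


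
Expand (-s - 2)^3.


Expand (-s - 2)^3 by repeated multiplication:
  (-s - 2)^2 = s^2 + 4s + 4
= -s^3 - 6s^2 - 12s - 8


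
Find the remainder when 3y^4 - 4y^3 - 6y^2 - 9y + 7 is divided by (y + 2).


By the Remainder Theorem, the remainder equals p(-2):
  3*(-2)^4 = 48
  -4*(-2)^3 = 32
  -6*(-2)^2 = -24
  -9*(-2)^1 = 18
  constant: 7
Sum: 48 + 32 - 24 + 18 + 7 = 81


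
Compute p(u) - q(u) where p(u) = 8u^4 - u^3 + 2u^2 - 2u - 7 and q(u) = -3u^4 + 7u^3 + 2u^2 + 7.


Distribute the minus sign:
  (8u^4 - u^3 + 2u^2 - 2u - 7)
- (-3u^4 + 7u^3 + 2u^2 + 7)
Negate second polynomial: 3u^4 - 7u^3 - 2u^2 - 7
Add: 11u^4 - 8u^3 - 2u - 14


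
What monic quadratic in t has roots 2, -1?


p(t) = (t - 2)(t + 1)
Expand: t^2 - t - 2


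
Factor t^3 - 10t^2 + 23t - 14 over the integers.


Try integer roots (divisors of -14). t=2: p(2)=0.
Divide out (t - 2): quotient is t^2 - 8t + 7.
Factor the quadratic: (t - 1)(t - 7)
Result: (t - 2)(t - 1)(t - 7)


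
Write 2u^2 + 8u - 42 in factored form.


Roots satisfy r1 + r2 = -b/a = -4 and r1*r2 = c/a = -21.
So r1 = 3, r2 = -7.
2u^2 + 8u - 42 = 2(u - r1)(u - r2) = 2(u - 3)(u + 7)


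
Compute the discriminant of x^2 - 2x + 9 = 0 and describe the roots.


D = b^2 - 4ac = (-2)^2 - 4(1)(9) = 4 - 36 = -32
Since D < 0: two complex conjugate roots (no real roots)


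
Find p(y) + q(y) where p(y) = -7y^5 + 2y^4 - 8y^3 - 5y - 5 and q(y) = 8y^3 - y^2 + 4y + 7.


Align terms by degree and add:
  -7y^5 + 2y^4 - 8y^3 - 5y - 5
+ 8y^3 - y^2 + 4y + 7
= -7y^5 + 2y^4 - y^2 - y + 2


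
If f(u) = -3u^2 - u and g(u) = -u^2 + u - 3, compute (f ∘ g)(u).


Substitute g(u) into f:
f(g(u)) = -3*(-u^2 + u - 3)^2 + (-1)*(-u^2 + u - 3)
(-u^2 + u - 3)^2 = u^4 - 2u^3 + 7u^2 - 6u + 9
Expand and combine: -3u^4 + 6u^3 - 20u^2 + 17u - 24


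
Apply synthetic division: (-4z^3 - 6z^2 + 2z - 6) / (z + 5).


Synthetic division with c = -5. Coefficients: -4, -6, 2, -6
Bring down -4.
  -4 * -5 = 20; 20 - 6 = 14
  14 * -5 = -70; -70 + 2 = -68
  -68 * -5 = 340; 340 - 6 = 334
Quotient: -4z^2 + 14z - 68, Remainder: 334


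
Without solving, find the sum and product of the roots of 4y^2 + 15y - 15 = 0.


For ay^2+by+c=0: sum = -b/a, product = c/a.
a=4, b=15, c=-15
Sum = -(15)/4 = -15/4
Product = (-15)/4 = -15/4


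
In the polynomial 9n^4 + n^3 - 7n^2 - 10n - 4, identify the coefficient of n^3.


Read off the coefficient of n^3: 1


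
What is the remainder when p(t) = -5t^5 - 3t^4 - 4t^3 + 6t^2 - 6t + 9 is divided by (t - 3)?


By the Remainder Theorem, the remainder equals p(3):
  -5*(3)^5 = -1215
  -3*(3)^4 = -243
  -4*(3)^3 = -108
  6*(3)^2 = 54
  -6*(3)^1 = -18
  constant: 9
Sum: -1215 - 243 - 108 + 54 - 18 + 9 = -1521


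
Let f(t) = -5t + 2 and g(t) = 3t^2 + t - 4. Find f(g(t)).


Substitute g(t) into f:
f(g(t)) = -5*(3t^2 + t - 4) + 2
Expand and combine: -15t^2 - 5t + 22


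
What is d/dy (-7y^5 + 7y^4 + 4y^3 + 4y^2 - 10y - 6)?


Apply the power rule term by term:
  d/dy(-7y^5) = -35y^4
  d/dy(7y^4) = 28y^3
  d/dy(4y^3) = 12y^2
  d/dy(4y^2) = 8y
  d/dy(-10y) = -10
  d/dy(-6) = 0
p'(y) = -35y^4 + 28y^3 + 12y^2 + 8y - 10


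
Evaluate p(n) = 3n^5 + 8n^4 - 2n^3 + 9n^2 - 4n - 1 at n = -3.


Using direct substitution:
  3 * (-3)^5 = -729
  8 * (-3)^4 = 648
  -2 * (-3)^3 = 54
  9 * (-3)^2 = 81
  -4 * (-3)^1 = 12
  constant: -1
Sum = -729 + 648 + 54 + 81 + 12 - 1 = 65


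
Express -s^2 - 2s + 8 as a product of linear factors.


Roots satisfy r1 + r2 = -b/a = -2 and r1*r2 = c/a = -8.
So r1 = 2, r2 = -4.
-s^2 - 2s + 8 = -(s - r1)(s - r2) = -(s - 2)(s + 4)


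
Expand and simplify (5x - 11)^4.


Expand (5x - 11)^4 by repeated multiplication:
  (5x - 11)^2 = 25x^2 - 110x + 121
  (5x - 11)^3 = 125x^3 - 825x^2 + 1815x - 1331
= 625x^4 - 5500x^3 + 18150x^2 - 26620x + 14641


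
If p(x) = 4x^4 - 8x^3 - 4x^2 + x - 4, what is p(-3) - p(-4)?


p(-3) = 497
p(-4) = 1464
p(-3) - p(-4) = 497 - 1464 = -967


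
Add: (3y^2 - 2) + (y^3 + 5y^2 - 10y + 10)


Align terms by degree and add:
  3y^2 - 2
+ y^3 + 5y^2 - 10y + 10
= y^3 + 8y^2 - 10y + 8


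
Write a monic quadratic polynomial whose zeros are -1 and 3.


p(x) = (x + 1)(x - 3)
Expand: x^2 - 2x - 3


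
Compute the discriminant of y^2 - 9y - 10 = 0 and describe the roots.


D = b^2 - 4ac = (-9)^2 - 4(1)(-10) = 81 + 40 = 121
Since D > 0: two distinct rational roots


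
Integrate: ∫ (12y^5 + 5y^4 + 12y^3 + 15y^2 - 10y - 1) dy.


Reverse power rule on each term:
  ∫ 12y^5 dy = 2y^6
  ∫ 5y^4 dy = y^5
  ∫ 12y^3 dy = 3y^4
  ∫ 15y^2 dy = 5y^3
  ∫ -10y dy = -5y^2
  ∫ -1 dy = -y
F(y) = 2y^6 + y^5 + 3y^4 + 5y^3 - 5y^2 - y + C


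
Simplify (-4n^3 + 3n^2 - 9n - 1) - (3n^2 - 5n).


Distribute the minus sign:
  (-4n^3 + 3n^2 - 9n - 1)
- (3n^2 - 5n)
Negate second polynomial: -3n^2 + 5n
Add: -4n^3 - 4n - 1


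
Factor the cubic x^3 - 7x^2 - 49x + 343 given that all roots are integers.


Try integer roots (divisors of 343). x=7: p(7)=0.
Divide out (x - 7): quotient is x^2 - 49.
Factor the quadratic: (x + 7)(x - 7)
Result: (x - 7)(x + 7)(x - 7)


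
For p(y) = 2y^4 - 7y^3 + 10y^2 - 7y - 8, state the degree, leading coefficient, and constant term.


Highest power of y is 4, with coefficient 2. Constant term is -8.
Degree = 4, leading coefficient = 2, constant term = -8


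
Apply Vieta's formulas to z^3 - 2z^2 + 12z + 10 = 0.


Monic cubic z^3+bz^2+cz+d=0: sum=-b, pairwise sum=c, product=-d.
b=-2, c=12, d=10
r1+r2+r3 = 2
r1r2+r1r3+r2r3 = 12
r1r2r3 = -10


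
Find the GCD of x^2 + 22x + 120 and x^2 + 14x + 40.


Factor each:
  x^2 + 22x + 120 = (x + 10)(x + 12)
  x^2 + 14x + 40 = (x + 10)(x + 4)
Common monic factor: x + 10


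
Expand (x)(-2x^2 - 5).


Distribute each term of the first polynomial:
  (x)(-2x^2 - 5) = -2x^3 - 5x
Sum: -2x^3 - 5x


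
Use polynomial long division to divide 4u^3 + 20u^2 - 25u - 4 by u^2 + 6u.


(4u^3 + 20u^2 - 25u - 4) / (u^2 + 6u)
Step 1: 4u * (u^2 + 6u) = 4u^3 + 24u^2; subtract.
Step 2: -4 * (u^2 + 6u) = -4u^2 - 24u; subtract.
Quotient: 4u - 4, Remainder: -u - 4


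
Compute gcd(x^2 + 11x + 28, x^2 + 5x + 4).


Factor each:
  x^2 + 11x + 28 = (x + 4)(x + 7)
  x^2 + 5x + 4 = (x + 4)(x + 1)
Common monic factor: x + 4


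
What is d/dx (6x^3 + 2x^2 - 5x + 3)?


Apply the power rule term by term:
  d/dx(6x^3) = 18x^2
  d/dx(2x^2) = 4x
  d/dx(-5x) = -5
  d/dx(3) = 0
p'(x) = 18x^2 + 4x - 5


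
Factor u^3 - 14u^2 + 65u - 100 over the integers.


Try integer roots (divisors of -100). u=5: p(5)=0.
Divide out (u - 5): quotient is u^2 - 9u + 20.
Factor the quadratic: (u - 5)(u - 4)
Result: (u - 5)(u - 5)(u - 4)


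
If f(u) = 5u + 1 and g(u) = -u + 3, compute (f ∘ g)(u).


Substitute g(u) into f:
f(g(u)) = 5*(-u + 3) + 1
Expand and combine: -5u + 16


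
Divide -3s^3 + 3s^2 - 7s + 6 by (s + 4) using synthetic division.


Synthetic division with c = -4. Coefficients: -3, 3, -7, 6
Bring down -3.
  -3 * -4 = 12; 12 + 3 = 15
  15 * -4 = -60; -60 - 7 = -67
  -67 * -4 = 268; 268 + 6 = 274
Quotient: -3s^2 + 15s - 67, Remainder: 274


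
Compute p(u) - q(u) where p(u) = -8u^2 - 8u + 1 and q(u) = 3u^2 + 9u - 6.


Distribute the minus sign:
  (-8u^2 - 8u + 1)
- (3u^2 + 9u - 6)
Negate second polynomial: -3u^2 - 9u + 6
Add: -11u^2 - 17u + 7


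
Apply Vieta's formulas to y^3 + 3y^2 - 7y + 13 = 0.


Monic cubic y^3+by^2+cy+d=0: sum=-b, pairwise sum=c, product=-d.
b=3, c=-7, d=13
r1+r2+r3 = -3
r1r2+r1r3+r2r3 = -7
r1r2r3 = -13


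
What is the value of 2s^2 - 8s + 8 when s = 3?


Using direct substitution:
  2 * (3)^2 = 18
  -8 * (3)^1 = -24
  constant: 8
Sum = 18 - 24 + 8 = 2


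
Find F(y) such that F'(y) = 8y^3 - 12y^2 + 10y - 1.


Reverse power rule on each term:
  ∫ 8y^3 dy = 2y^4
  ∫ -12y^2 dy = -4y^3
  ∫ 10y dy = 5y^2
  ∫ -1 dy = -y
F(y) = 2y^4 - 4y^3 + 5y^2 - y + C


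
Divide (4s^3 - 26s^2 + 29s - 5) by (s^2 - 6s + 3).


(4s^3 - 26s^2 + 29s - 5) / (s^2 - 6s + 3)
Step 1: 4s * (s^2 - 6s + 3) = 4s^3 - 24s^2 + 12s; subtract.
Step 2: -2 * (s^2 - 6s + 3) = -2s^2 + 12s - 6; subtract.
Quotient: 4s - 2, Remainder: 5s + 1


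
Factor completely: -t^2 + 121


Roots satisfy r1 + r2 = -b/a = 0 and r1*r2 = c/a = -121.
So r1 = 11, r2 = -11.
-t^2 + 121 = -(t - r1)(t - r2) = -(t - 11)(t + 11)


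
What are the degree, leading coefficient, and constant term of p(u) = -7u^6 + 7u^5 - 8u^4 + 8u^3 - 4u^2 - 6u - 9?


Highest power of u is 6, with coefficient -7. Constant term is -9.
Degree = 6, leading coefficient = -7, constant term = -9


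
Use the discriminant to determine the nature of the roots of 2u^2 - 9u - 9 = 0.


D = b^2 - 4ac = (-9)^2 - 4(2)(-9) = 81 + 72 = 153
Since D > 0: two distinct irrational roots


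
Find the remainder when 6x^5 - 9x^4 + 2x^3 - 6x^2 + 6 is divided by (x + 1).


By the Remainder Theorem, the remainder equals p(-1):
  6*(-1)^5 = -6
  -9*(-1)^4 = -9
  2*(-1)^3 = -2
  -6*(-1)^2 = -6
  0*(-1)^1 = 0
  constant: 6
Sum: -6 - 9 - 2 - 6 + 0 + 6 = -17


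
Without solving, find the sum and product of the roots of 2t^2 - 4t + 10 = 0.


For at^2+bt+c=0: sum = -b/a, product = c/a.
a=2, b=-4, c=10
Sum = -(-4)/2 = 2
Product = (10)/2 = 5


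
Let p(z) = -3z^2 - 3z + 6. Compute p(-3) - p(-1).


p(-3) = -12
p(-1) = 6
p(-3) - p(-1) = -12 - 6 = -18


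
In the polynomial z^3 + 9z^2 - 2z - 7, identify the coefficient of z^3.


Read off the coefficient of z^3: 1


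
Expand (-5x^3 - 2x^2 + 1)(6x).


Distribute each term of the first polynomial:
  (-5x^3)(6x) = -30x^4
  (-2x^2)(6x) = -12x^3
  (1)(6x) = 6x
Sum: -30x^4 - 12x^3 + 6x


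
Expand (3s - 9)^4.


Expand (3s - 9)^4 by repeated multiplication:
  (3s - 9)^2 = 9s^2 - 54s + 81
  (3s - 9)^3 = 27s^3 - 243s^2 + 729s - 729
= 81s^4 - 972s^3 + 4374s^2 - 8748s + 6561


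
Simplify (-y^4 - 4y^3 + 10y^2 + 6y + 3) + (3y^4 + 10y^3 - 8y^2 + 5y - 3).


Align terms by degree and add:
  -y^4 - 4y^3 + 10y^2 + 6y + 3
+ 3y^4 + 10y^3 - 8y^2 + 5y - 3
= 2y^4 + 6y^3 + 2y^2 + 11y


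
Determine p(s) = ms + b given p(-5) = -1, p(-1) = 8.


p(s) = ms + b. Using p(-5)=-1, p(-1)=8:
m = (-1 - 8)/(-5 + 1) = -9/-4 = 9/4
b = -1 - m*(-5) = -1 + 45/4 = 41/4
p(s) = (9/4)s + (41/4)


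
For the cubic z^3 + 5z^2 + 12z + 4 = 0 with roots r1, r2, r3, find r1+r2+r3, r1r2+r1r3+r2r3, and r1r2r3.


Monic cubic z^3+bz^2+cz+d=0: sum=-b, pairwise sum=c, product=-d.
b=5, c=12, d=4
r1+r2+r3 = -5
r1r2+r1r3+r2r3 = 12
r1r2r3 = -4


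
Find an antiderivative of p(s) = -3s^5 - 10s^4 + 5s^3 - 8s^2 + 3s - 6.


Reverse power rule on each term:
  ∫ -3s^5 ds = -(1/2)s^6
  ∫ -10s^4 ds = -2s^5
  ∫ 5s^3 ds = (5/4)s^4
  ∫ -8s^2 ds = -(8/3)s^3
  ∫ 3s ds = (3/2)s^2
  ∫ -6 ds = -6s
F(s) = -(1/2)s^6 - 2s^5 + (5/4)s^4 - (8/3)s^3 + (3/2)s^2 - 6s + C


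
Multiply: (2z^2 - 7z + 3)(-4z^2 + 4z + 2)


Distribute each term of the first polynomial:
  (2z^2)(-4z^2 + 4z + 2) = -8z^4 + 8z^3 + 4z^2
  (-7z)(-4z^2 + 4z + 2) = 28z^3 - 28z^2 - 14z
  (3)(-4z^2 + 4z + 2) = -12z^2 + 12z + 6
Sum: -8z^4 + 36z^3 - 36z^2 - 2z + 6


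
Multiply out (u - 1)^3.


Expand (u - 1)^3 by repeated multiplication:
  (u - 1)^2 = u^2 - 2u + 1
= u^3 - 3u^2 + 3u - 1


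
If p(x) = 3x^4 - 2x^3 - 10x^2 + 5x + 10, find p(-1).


Using direct substitution:
  3 * (-1)^4 = 3
  -2 * (-1)^3 = 2
  -10 * (-1)^2 = -10
  5 * (-1)^1 = -5
  constant: 10
Sum = 3 + 2 - 10 - 5 + 10 = 0


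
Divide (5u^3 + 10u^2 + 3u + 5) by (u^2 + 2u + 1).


(5u^3 + 10u^2 + 3u + 5) / (u^2 + 2u + 1)
Step 1: 5u * (u^2 + 2u + 1) = 5u^3 + 10u^2 + 5u; subtract.
Step 2: 0 * (u^2 + 2u + 1) = 0; subtract.
Quotient: 5u, Remainder: -2u + 5


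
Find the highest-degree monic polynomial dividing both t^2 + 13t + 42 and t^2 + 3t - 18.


Factor each:
  t^2 + 13t + 42 = (t + 6)(t + 7)
  t^2 + 3t - 18 = (t + 6)(t - 3)
Common monic factor: t + 6


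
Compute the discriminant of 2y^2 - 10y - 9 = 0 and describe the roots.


D = b^2 - 4ac = (-10)^2 - 4(2)(-9) = 100 + 72 = 172
Since D > 0: two distinct irrational roots


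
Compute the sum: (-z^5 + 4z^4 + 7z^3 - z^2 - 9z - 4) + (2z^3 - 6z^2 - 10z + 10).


Align terms by degree and add:
  -z^5 + 4z^4 + 7z^3 - z^2 - 9z - 4
+ 2z^3 - 6z^2 - 10z + 10
= -z^5 + 4z^4 + 9z^3 - 7z^2 - 19z + 6


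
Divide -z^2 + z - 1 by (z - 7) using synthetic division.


Synthetic division with c = 7. Coefficients: -1, 1, -1
Bring down -1.
  -1 * 7 = -7; -7 + 1 = -6
  -6 * 7 = -42; -42 - 1 = -43
Quotient: -z - 6, Remainder: -43


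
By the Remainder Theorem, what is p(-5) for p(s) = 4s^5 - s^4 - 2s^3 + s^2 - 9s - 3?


By the Remainder Theorem, the remainder equals p(-5):
  4*(-5)^5 = -12500
  -1*(-5)^4 = -625
  -2*(-5)^3 = 250
  1*(-5)^2 = 25
  -9*(-5)^1 = 45
  constant: -3
Sum: -12500 - 625 + 250 + 25 + 45 - 3 = -12808


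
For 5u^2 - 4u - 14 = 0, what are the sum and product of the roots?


For au^2+bu+c=0: sum = -b/a, product = c/a.
a=5, b=-4, c=-14
Sum = -(-4)/5 = 4/5
Product = (-14)/5 = -14/5


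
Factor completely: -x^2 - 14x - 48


Roots satisfy r1 + r2 = -b/a = -14 and r1*r2 = c/a = 48.
So r1 = -6, r2 = -8.
-x^2 - 14x - 48 = -(x - r1)(x - r2) = -(x + 6)(x + 8)


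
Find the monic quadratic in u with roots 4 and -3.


p(u) = (u - 4)(u + 3)
Expand: u^2 - u - 12


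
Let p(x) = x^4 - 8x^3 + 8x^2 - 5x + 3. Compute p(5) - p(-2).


p(5) = -197
p(-2) = 125
p(5) - p(-2) = -197 - 125 = -322


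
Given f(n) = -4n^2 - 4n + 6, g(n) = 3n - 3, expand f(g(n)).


Substitute g(n) into f:
f(g(n)) = -4*(3n - 3)^2 + (-4)*(3n - 3) + 6
(3n - 3)^2 = 9n^2 - 18n + 9
Expand and combine: -36n^2 + 60n - 18


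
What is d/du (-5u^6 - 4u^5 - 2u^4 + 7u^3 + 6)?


Apply the power rule term by term:
  d/du(-5u^6) = -30u^5
  d/du(-4u^5) = -20u^4
  d/du(-2u^4) = -8u^3
  d/du(7u^3) = 21u^2
  d/du(6) = 0
p'(u) = -30u^5 - 20u^4 - 8u^3 + 21u^2


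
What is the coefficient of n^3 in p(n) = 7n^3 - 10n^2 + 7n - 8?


Read off the coefficient of n^3: 7


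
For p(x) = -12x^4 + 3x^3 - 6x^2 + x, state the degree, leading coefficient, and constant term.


Highest power of x is 4, with coefficient -12. Constant term is 0.
Degree = 4, leading coefficient = -12, constant term = 0


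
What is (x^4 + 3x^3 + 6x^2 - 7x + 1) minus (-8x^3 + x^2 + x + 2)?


Distribute the minus sign:
  (x^4 + 3x^3 + 6x^2 - 7x + 1)
- (-8x^3 + x^2 + x + 2)
Negate second polynomial: 8x^3 - x^2 - x - 2
Add: x^4 + 11x^3 + 5x^2 - 8x - 1


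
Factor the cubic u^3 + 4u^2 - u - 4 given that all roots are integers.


Try integer roots (divisors of -4). u=-4: p(-4)=0.
Divide out (u + 4): quotient is u^2 - 1.
Factor the quadratic: (u + 1)(u - 1)
Result: (u + 4)(u + 1)(u - 1)


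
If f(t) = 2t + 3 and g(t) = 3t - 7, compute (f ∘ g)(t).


Substitute g(t) into f:
f(g(t)) = 2*(3t - 7) + 3
Expand and combine: 6t - 11


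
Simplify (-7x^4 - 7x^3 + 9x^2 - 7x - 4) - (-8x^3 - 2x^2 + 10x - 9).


Distribute the minus sign:
  (-7x^4 - 7x^3 + 9x^2 - 7x - 4)
- (-8x^3 - 2x^2 + 10x - 9)
Negate second polynomial: 8x^3 + 2x^2 - 10x + 9
Add: -7x^4 + x^3 + 11x^2 - 17x + 5


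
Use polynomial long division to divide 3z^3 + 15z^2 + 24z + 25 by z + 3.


(3z^3 + 15z^2 + 24z + 25) / (z + 3)
Step 1: 3z^2 * (z + 3) = 3z^3 + 9z^2; subtract.
Step 2: 6z * (z + 3) = 6z^2 + 18z; subtract.
Step 3: 6 * (z + 3) = 6z + 18; subtract.
Quotient: 3z^2 + 6z + 6, Remainder: 7


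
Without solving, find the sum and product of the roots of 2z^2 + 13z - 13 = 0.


For az^2+bz+c=0: sum = -b/a, product = c/a.
a=2, b=13, c=-13
Sum = -(13)/2 = -13/2
Product = (-13)/2 = -13/2


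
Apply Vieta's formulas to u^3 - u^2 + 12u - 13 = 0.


Monic cubic u^3+bu^2+cu+d=0: sum=-b, pairwise sum=c, product=-d.
b=-1, c=12, d=-13
r1+r2+r3 = 1
r1r2+r1r3+r2r3 = 12
r1r2r3 = 13


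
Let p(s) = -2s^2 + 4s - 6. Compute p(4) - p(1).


p(4) = -22
p(1) = -4
p(4) - p(1) = -22 + 4 = -18


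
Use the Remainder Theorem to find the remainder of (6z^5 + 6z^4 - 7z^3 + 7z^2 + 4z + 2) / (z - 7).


By the Remainder Theorem, the remainder equals p(7):
  6*(7)^5 = 100842
  6*(7)^4 = 14406
  -7*(7)^3 = -2401
  7*(7)^2 = 343
  4*(7)^1 = 28
  constant: 2
Sum: 100842 + 14406 - 2401 + 343 + 28 + 2 = 113220


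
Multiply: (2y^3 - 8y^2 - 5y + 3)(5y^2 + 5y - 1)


Distribute each term of the first polynomial:
  (2y^3)(5y^2 + 5y - 1) = 10y^5 + 10y^4 - 2y^3
  (-8y^2)(5y^2 + 5y - 1) = -40y^4 - 40y^3 + 8y^2
  (-5y)(5y^2 + 5y - 1) = -25y^3 - 25y^2 + 5y
  (3)(5y^2 + 5y - 1) = 15y^2 + 15y - 3
Sum: 10y^5 - 30y^4 - 67y^3 - 2y^2 + 20y - 3


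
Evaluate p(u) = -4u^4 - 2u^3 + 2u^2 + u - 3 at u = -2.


Using direct substitution:
  -4 * (-2)^4 = -64
  -2 * (-2)^3 = 16
  2 * (-2)^2 = 8
  1 * (-2)^1 = -2
  constant: -3
Sum = -64 + 16 + 8 - 2 - 3 = -45


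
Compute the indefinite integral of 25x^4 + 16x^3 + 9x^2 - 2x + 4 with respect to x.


Reverse power rule on each term:
  ∫ 25x^4 dx = 5x^5
  ∫ 16x^3 dx = 4x^4
  ∫ 9x^2 dx = 3x^3
  ∫ -2x dx = -x^2
  ∫ 4 dx = 4x
F(x) = 5x^5 + 4x^4 + 3x^3 - x^2 + 4x + C


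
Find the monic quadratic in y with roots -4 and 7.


p(y) = (y + 4)(y - 7)
Expand: y^2 - 3y - 28


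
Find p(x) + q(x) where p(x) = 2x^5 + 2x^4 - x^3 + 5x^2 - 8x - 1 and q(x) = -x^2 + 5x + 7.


Align terms by degree and add:
  2x^5 + 2x^4 - x^3 + 5x^2 - 8x - 1
  -x^2 + 5x + 7
= 2x^5 + 2x^4 - x^3 + 4x^2 - 3x + 6


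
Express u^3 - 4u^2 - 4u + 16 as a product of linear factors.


Try integer roots (divisors of 16). u=2: p(2)=0.
Divide out (u - 2): quotient is u^2 - 2u - 8.
Factor the quadratic: (u + 2)(u - 4)
Result: (u - 2)(u + 2)(u - 4)


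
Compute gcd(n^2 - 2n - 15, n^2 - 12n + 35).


Factor each:
  n^2 - 2n - 15 = (n - 5)(n + 3)
  n^2 - 12n + 35 = (n - 5)(n - 7)
Common monic factor: n - 5


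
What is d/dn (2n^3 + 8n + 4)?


Apply the power rule term by term:
  d/dn(2n^3) = 6n^2
  d/dn(8n) = 8
  d/dn(4) = 0
p'(n) = 6n^2 + 8


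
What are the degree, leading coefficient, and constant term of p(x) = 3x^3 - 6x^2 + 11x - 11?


Highest power of x is 3, with coefficient 3. Constant term is -11.
Degree = 3, leading coefficient = 3, constant term = -11


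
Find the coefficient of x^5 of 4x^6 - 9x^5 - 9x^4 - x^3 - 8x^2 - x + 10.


Read off the coefficient of x^5: -9


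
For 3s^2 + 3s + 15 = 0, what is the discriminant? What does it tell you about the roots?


D = b^2 - 4ac = (3)^2 - 4(3)(15) = 9 - 180 = -171
Since D < 0: two complex conjugate roots (no real roots)


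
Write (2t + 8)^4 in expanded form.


Expand (2t + 8)^4 by repeated multiplication:
  (2t + 8)^2 = 4t^2 + 32t + 64
  (2t + 8)^3 = 8t^3 + 96t^2 + 384t + 512
= 16t^4 + 256t^3 + 1536t^2 + 4096t + 4096


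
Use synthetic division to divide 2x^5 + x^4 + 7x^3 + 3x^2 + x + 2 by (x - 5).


Synthetic division with c = 5. Coefficients: 2, 1, 7, 3, 1, 2
Bring down 2.
  2 * 5 = 10; 10 + 1 = 11
  11 * 5 = 55; 55 + 7 = 62
  62 * 5 = 310; 310 + 3 = 313
  313 * 5 = 1565; 1565 + 1 = 1566
  1566 * 5 = 7830; 7830 + 2 = 7832
Quotient: 2x^4 + 11x^3 + 62x^2 + 313x + 1566, Remainder: 7832


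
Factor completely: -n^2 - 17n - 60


Roots satisfy r1 + r2 = -b/a = -17 and r1*r2 = c/a = 60.
So r1 = -5, r2 = -12.
-n^2 - 17n - 60 = -(n - r1)(n - r2) = -(n + 5)(n + 12)


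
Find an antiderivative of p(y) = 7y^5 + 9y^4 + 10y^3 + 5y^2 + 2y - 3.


Reverse power rule on each term:
  ∫ 7y^5 dy = (7/6)y^6
  ∫ 9y^4 dy = (9/5)y^5
  ∫ 10y^3 dy = (5/2)y^4
  ∫ 5y^2 dy = (5/3)y^3
  ∫ 2y dy = y^2
  ∫ -3 dy = -3y
F(y) = (7/6)y^6 + (9/5)y^5 + (5/2)y^4 + (5/3)y^3 + y^2 - 3y + C


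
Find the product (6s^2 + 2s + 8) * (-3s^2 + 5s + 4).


Distribute each term of the first polynomial:
  (6s^2)(-3s^2 + 5s + 4) = -18s^4 + 30s^3 + 24s^2
  (2s)(-3s^2 + 5s + 4) = -6s^3 + 10s^2 + 8s
  (8)(-3s^2 + 5s + 4) = -24s^2 + 40s + 32
Sum: -18s^4 + 24s^3 + 10s^2 + 48s + 32


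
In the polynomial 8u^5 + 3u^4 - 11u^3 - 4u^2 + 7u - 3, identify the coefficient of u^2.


Read off the coefficient of u^2: -4


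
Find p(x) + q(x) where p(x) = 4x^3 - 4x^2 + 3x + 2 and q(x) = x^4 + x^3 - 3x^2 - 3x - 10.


Align terms by degree and add:
  4x^3 - 4x^2 + 3x + 2
+ x^4 + x^3 - 3x^2 - 3x - 10
= x^4 + 5x^3 - 7x^2 - 8


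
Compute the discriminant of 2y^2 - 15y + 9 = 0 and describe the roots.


D = b^2 - 4ac = (-15)^2 - 4(2)(9) = 225 - 72 = 153
Since D > 0: two distinct irrational roots


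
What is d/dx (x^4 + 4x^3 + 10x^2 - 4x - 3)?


Apply the power rule term by term:
  d/dx(x^4) = 4x^3
  d/dx(4x^3) = 12x^2
  d/dx(10x^2) = 20x
  d/dx(-4x) = -4
  d/dx(-3) = 0
p'(x) = 4x^3 + 12x^2 + 20x - 4


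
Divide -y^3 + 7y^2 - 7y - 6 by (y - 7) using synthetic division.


Synthetic division with c = 7. Coefficients: -1, 7, -7, -6
Bring down -1.
  -1 * 7 = -7; -7 + 7 = 0
  0 * 7 = 0; 0 - 7 = -7
  -7 * 7 = -49; -49 - 6 = -55
Quotient: -y^2 - 7, Remainder: -55


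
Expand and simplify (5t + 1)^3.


Expand (5t + 1)^3 by repeated multiplication:
  (5t + 1)^2 = 25t^2 + 10t + 1
= 125t^3 + 75t^2 + 15t + 1


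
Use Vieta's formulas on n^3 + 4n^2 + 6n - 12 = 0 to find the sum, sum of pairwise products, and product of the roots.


Monic cubic n^3+bn^2+cn+d=0: sum=-b, pairwise sum=c, product=-d.
b=4, c=6, d=-12
r1+r2+r3 = -4
r1r2+r1r3+r2r3 = 6
r1r2r3 = 12


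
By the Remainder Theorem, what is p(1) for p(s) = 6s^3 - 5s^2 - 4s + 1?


By the Remainder Theorem, the remainder equals p(1):
  6*(1)^3 = 6
  -5*(1)^2 = -5
  -4*(1)^1 = -4
  constant: 1
Sum: 6 - 5 - 4 + 1 = -2


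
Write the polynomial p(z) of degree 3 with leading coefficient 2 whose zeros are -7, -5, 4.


p(z) = 2(z + 7)(z + 5)(z - 4)
Expand: 2z^3 + 16z^2 - 26z - 280


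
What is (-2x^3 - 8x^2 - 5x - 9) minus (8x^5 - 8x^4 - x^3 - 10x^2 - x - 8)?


Distribute the minus sign:
  (-2x^3 - 8x^2 - 5x - 9)
- (8x^5 - 8x^4 - x^3 - 10x^2 - x - 8)
Negate second polynomial: -8x^5 + 8x^4 + x^3 + 10x^2 + x + 8
Add: -8x^5 + 8x^4 - x^3 + 2x^2 - 4x - 1


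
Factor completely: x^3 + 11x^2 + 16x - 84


Try integer roots (divisors of -84). x=2: p(2)=0.
Divide out (x - 2): quotient is x^2 + 13x + 42.
Factor the quadratic: (x + 7)(x + 6)
Result: (x - 2)(x + 7)(x + 6)


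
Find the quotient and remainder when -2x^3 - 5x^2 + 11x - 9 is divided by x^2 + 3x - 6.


(-2x^3 - 5x^2 + 11x - 9) / (x^2 + 3x - 6)
Step 1: -2x * (x^2 + 3x - 6) = -2x^3 - 6x^2 + 12x; subtract.
Step 2: 1 * (x^2 + 3x - 6) = x^2 + 3x - 6; subtract.
Quotient: -2x + 1, Remainder: -4x - 3


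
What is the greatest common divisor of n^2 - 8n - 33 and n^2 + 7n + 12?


Factor each:
  n^2 - 8n - 33 = (n + 3)(n - 11)
  n^2 + 7n + 12 = (n + 3)(n + 4)
Common monic factor: n + 3


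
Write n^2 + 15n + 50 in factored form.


Roots satisfy r1 + r2 = -b/a = -15 and r1*r2 = c/a = 50.
So r1 = -5, r2 = -10.
n^2 + 15n + 50 = (n - r1)(n - r2) = (n + 5)(n + 10)


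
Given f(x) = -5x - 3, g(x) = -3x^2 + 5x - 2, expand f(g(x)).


Substitute g(x) into f:
f(g(x)) = -5*(-3x^2 + 5x - 2) + (-3)
Expand and combine: 15x^2 - 25x + 7


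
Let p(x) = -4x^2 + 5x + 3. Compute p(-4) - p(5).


p(-4) = -81
p(5) = -72
p(-4) - p(5) = -81 + 72 = -9


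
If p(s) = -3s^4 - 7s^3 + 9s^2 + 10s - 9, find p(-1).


Using direct substitution:
  -3 * (-1)^4 = -3
  -7 * (-1)^3 = 7
  9 * (-1)^2 = 9
  10 * (-1)^1 = -10
  constant: -9
Sum = -3 + 7 + 9 - 10 - 9 = -6


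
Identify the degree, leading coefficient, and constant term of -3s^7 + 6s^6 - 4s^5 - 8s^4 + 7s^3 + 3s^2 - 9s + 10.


Highest power of s is 7, with coefficient -3. Constant term is 10.
Degree = 7, leading coefficient = -3, constant term = 10


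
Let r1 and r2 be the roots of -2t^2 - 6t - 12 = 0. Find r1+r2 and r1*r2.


For at^2+bt+c=0: sum = -b/a, product = c/a.
a=-2, b=-6, c=-12
Sum = -(-6)/-2 = -3
Product = (-12)/-2 = 6


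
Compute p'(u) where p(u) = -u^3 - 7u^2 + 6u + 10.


Apply the power rule term by term:
  d/du(-u^3) = -3u^2
  d/du(-7u^2) = -14u
  d/du(6u) = 6
  d/du(10) = 0
p'(u) = -3u^2 - 14u + 6


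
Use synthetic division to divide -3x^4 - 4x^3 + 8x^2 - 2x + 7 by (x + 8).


Synthetic division with c = -8. Coefficients: -3, -4, 8, -2, 7
Bring down -3.
  -3 * -8 = 24; 24 - 4 = 20
  20 * -8 = -160; -160 + 8 = -152
  -152 * -8 = 1216; 1216 - 2 = 1214
  1214 * -8 = -9712; -9712 + 7 = -9705
Quotient: -3x^3 + 20x^2 - 152x + 1214, Remainder: -9705


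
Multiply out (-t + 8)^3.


Expand (-t + 8)^3 by repeated multiplication:
  (-t + 8)^2 = t^2 - 16t + 64
= -t^3 + 24t^2 - 192t + 512


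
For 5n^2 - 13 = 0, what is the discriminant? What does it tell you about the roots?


D = b^2 - 4ac = (0)^2 - 4(5)(-13) = 0 + 260 = 260
Since D > 0: two distinct irrational roots


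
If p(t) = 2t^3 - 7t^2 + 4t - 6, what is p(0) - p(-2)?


p(0) = -6
p(-2) = -58
p(0) - p(-2) = -6 + 58 = 52


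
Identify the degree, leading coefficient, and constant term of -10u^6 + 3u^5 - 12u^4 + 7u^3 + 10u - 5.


Highest power of u is 6, with coefficient -10. Constant term is -5.
Degree = 6, leading coefficient = -10, constant term = -5


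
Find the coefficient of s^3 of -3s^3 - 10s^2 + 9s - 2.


Read off the coefficient of s^3: -3


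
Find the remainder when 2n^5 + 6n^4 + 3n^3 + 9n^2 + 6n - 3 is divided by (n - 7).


By the Remainder Theorem, the remainder equals p(7):
  2*(7)^5 = 33614
  6*(7)^4 = 14406
  3*(7)^3 = 1029
  9*(7)^2 = 441
  6*(7)^1 = 42
  constant: -3
Sum: 33614 + 14406 + 1029 + 441 + 42 - 3 = 49529


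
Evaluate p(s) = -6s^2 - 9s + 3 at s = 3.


Using direct substitution:
  -6 * (3)^2 = -54
  -9 * (3)^1 = -27
  constant: 3
Sum = -54 - 27 + 3 = -78


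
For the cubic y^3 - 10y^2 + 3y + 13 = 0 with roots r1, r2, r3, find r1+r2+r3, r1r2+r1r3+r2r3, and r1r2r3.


Monic cubic y^3+by^2+cy+d=0: sum=-b, pairwise sum=c, product=-d.
b=-10, c=3, d=13
r1+r2+r3 = 10
r1r2+r1r3+r2r3 = 3
r1r2r3 = -13


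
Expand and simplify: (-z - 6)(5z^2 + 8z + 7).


Distribute each term of the first polynomial:
  (-z)(5z^2 + 8z + 7) = -5z^3 - 8z^2 - 7z
  (-6)(5z^2 + 8z + 7) = -30z^2 - 48z - 42
Sum: -5z^3 - 38z^2 - 55z - 42


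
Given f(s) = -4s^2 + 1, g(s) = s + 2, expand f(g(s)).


Substitute g(s) into f:
f(g(s)) = -4*(s + 2)^2 + 1
(s + 2)^2 = s^2 + 4s + 4
Expand and combine: -4s^2 - 16s - 15


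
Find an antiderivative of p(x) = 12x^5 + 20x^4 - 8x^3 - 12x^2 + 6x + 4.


Reverse power rule on each term:
  ∫ 12x^5 dx = 2x^6
  ∫ 20x^4 dx = 4x^5
  ∫ -8x^3 dx = -2x^4
  ∫ -12x^2 dx = -4x^3
  ∫ 6x dx = 3x^2
  ∫ 4 dx = 4x
F(x) = 2x^6 + 4x^5 - 2x^4 - 4x^3 + 3x^2 + 4x + C


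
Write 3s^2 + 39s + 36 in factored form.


Roots satisfy r1 + r2 = -b/a = -13 and r1*r2 = c/a = 12.
So r1 = -1, r2 = -12.
3s^2 + 39s + 36 = 3(s - r1)(s - r2) = 3(s + 1)(s + 12)


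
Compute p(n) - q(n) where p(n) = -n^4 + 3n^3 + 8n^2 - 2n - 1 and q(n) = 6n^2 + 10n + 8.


Distribute the minus sign:
  (-n^4 + 3n^3 + 8n^2 - 2n - 1)
- (6n^2 + 10n + 8)
Negate second polynomial: -6n^2 - 10n - 8
Add: -n^4 + 3n^3 + 2n^2 - 12n - 9


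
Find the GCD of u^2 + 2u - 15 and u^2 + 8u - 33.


Factor each:
  u^2 + 2u - 15 = (u - 3)(u + 5)
  u^2 + 8u - 33 = (u - 3)(u + 11)
Common monic factor: u - 3


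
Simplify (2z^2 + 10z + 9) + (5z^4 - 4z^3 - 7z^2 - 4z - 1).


Align terms by degree and add:
  2z^2 + 10z + 9
+ 5z^4 - 4z^3 - 7z^2 - 4z - 1
= 5z^4 - 4z^3 - 5z^2 + 6z + 8


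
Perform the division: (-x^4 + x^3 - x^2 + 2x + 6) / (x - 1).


(-x^4 + x^3 - x^2 + 2x + 6) / (x - 1)
Step 1: -x^3 * (x - 1) = -x^4 + x^3; subtract.
Step 2: 0 * (x - 1) = 0; subtract.
Step 3: -x * (x - 1) = -x^2 + x; subtract.
Step 4: 1 * (x - 1) = x - 1; subtract.
Quotient: -x^3 - x + 1, Remainder: 7


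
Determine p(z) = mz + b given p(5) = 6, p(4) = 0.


p(z) = mz + b. Using p(5)=6, p(4)=0:
m = (6)/(5 - 4) = 6/1 = 6
b = 6 - m*(5) = 6 - 30 = -24
p(z) = 6z - 24


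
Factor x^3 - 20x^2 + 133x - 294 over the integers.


Try integer roots (divisors of -294). x=7: p(7)=0.
Divide out (x - 7): quotient is x^2 - 13x + 42.
Factor the quadratic: (x - 7)(x - 6)
Result: (x - 7)(x - 7)(x - 6)


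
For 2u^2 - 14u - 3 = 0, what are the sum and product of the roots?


For au^2+bu+c=0: sum = -b/a, product = c/a.
a=2, b=-14, c=-3
Sum = -(-14)/2 = 7
Product = (-3)/2 = -3/2


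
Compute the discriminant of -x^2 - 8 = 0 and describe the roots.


D = b^2 - 4ac = (0)^2 - 4(-1)(-8) = 0 - 32 = -32
Since D < 0: two complex conjugate roots (no real roots)


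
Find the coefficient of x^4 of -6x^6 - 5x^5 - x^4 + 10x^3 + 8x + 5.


Read off the coefficient of x^4: -1


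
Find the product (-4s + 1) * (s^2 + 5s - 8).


Distribute each term of the first polynomial:
  (-4s)(s^2 + 5s - 8) = -4s^3 - 20s^2 + 32s
  (1)(s^2 + 5s - 8) = s^2 + 5s - 8
Sum: -4s^3 - 19s^2 + 37s - 8


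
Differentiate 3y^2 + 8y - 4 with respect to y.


Apply the power rule term by term:
  d/dy(3y^2) = 6y
  d/dy(8y) = 8
  d/dy(-4) = 0
p'(y) = 6y + 8


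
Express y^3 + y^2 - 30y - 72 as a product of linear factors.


Try integer roots (divisors of -72). y=-4: p(-4)=0.
Divide out (y + 4): quotient is y^2 - 3y - 18.
Factor the quadratic: (y - 6)(y + 3)
Result: (y + 4)(y - 6)(y + 3)


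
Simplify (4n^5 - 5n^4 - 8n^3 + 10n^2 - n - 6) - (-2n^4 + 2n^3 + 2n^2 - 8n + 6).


Distribute the minus sign:
  (4n^5 - 5n^4 - 8n^3 + 10n^2 - n - 6)
- (-2n^4 + 2n^3 + 2n^2 - 8n + 6)
Negate second polynomial: 2n^4 - 2n^3 - 2n^2 + 8n - 6
Add: 4n^5 - 3n^4 - 10n^3 + 8n^2 + 7n - 12


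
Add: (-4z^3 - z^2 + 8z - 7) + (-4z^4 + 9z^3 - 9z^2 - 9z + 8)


Align terms by degree and add:
  -4z^3 - z^2 + 8z - 7
  -4z^4 + 9z^3 - 9z^2 - 9z + 8
= -4z^4 + 5z^3 - 10z^2 - z + 1


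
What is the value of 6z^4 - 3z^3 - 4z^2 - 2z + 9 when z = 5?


Using direct substitution:
  6 * (5)^4 = 3750
  -3 * (5)^3 = -375
  -4 * (5)^2 = -100
  -2 * (5)^1 = -10
  constant: 9
Sum = 3750 - 375 - 100 - 10 + 9 = 3274


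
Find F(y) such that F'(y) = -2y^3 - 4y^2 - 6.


Reverse power rule on each term:
  ∫ -2y^3 dy = -(1/2)y^4
  ∫ -4y^2 dy = -(4/3)y^3
  ∫ -6 dy = -6y
F(y) = -(1/2)y^4 - (4/3)y^3 - 6y + C


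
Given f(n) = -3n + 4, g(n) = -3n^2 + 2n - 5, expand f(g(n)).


Substitute g(n) into f:
f(g(n)) = -3*(-3n^2 + 2n - 5) + 4
Expand and combine: 9n^2 - 6n + 19


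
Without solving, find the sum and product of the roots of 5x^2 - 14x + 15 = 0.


For ax^2+bx+c=0: sum = -b/a, product = c/a.
a=5, b=-14, c=15
Sum = -(-14)/5 = 14/5
Product = (15)/5 = 3


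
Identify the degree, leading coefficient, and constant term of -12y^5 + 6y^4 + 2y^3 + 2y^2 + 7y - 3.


Highest power of y is 5, with coefficient -12. Constant term is -3.
Degree = 5, leading coefficient = -12, constant term = -3


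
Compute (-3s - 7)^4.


Expand (-3s - 7)^4 by repeated multiplication:
  (-3s - 7)^2 = 9s^2 + 42s + 49
  (-3s - 7)^3 = -27s^3 - 189s^2 - 441s - 343
= 81s^4 + 756s^3 + 2646s^2 + 4116s + 2401


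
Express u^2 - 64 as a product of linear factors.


Roots satisfy r1 + r2 = -b/a = 0 and r1*r2 = c/a = -64.
So r1 = 8, r2 = -8.
u^2 - 64 = (u - r1)(u - r2) = (u - 8)(u + 8)


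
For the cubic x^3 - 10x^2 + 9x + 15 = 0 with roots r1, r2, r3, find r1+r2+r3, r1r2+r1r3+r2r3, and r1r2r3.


Monic cubic x^3+bx^2+cx+d=0: sum=-b, pairwise sum=c, product=-d.
b=-10, c=9, d=15
r1+r2+r3 = 10
r1r2+r1r3+r2r3 = 9
r1r2r3 = -15


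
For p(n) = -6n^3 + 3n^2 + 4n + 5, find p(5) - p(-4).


p(5) = -650
p(-4) = 421
p(5) - p(-4) = -650 - 421 = -1071


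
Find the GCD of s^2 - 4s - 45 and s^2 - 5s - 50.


Factor each:
  s^2 - 4s - 45 = (s + 5)(s - 9)
  s^2 - 5s - 50 = (s + 5)(s - 10)
Common monic factor: s + 5


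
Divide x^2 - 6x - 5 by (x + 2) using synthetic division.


Synthetic division with c = -2. Coefficients: 1, -6, -5
Bring down 1.
  1 * -2 = -2; -2 - 6 = -8
  -8 * -2 = 16; 16 - 5 = 11
Quotient: x - 8, Remainder: 11


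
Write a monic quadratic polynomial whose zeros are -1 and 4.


p(z) = (z + 1)(z - 4)
Expand: z^2 - 3z - 4


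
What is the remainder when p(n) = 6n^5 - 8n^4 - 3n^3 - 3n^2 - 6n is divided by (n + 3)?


By the Remainder Theorem, the remainder equals p(-3):
  6*(-3)^5 = -1458
  -8*(-3)^4 = -648
  -3*(-3)^3 = 81
  -3*(-3)^2 = -27
  -6*(-3)^1 = 18
  constant: 0
Sum: -1458 - 648 + 81 - 27 + 18 + 0 = -2034


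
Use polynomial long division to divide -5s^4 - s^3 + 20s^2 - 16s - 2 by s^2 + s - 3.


(-5s^4 - s^3 + 20s^2 - 16s - 2) / (s^2 + s - 3)
Step 1: -5s^2 * (s^2 + s - 3) = -5s^4 - 5s^3 + 15s^2; subtract.
Step 2: 4s * (s^2 + s - 3) = 4s^3 + 4s^2 - 12s; subtract.
Step 3: 1 * (s^2 + s - 3) = s^2 + s - 3; subtract.
Quotient: -5s^2 + 4s + 1, Remainder: -5s + 1


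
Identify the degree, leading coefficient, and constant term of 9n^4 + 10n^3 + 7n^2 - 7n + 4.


Highest power of n is 4, with coefficient 9. Constant term is 4.
Degree = 4, leading coefficient = 9, constant term = 4


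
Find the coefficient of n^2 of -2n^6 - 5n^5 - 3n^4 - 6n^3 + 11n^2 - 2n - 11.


Read off the coefficient of n^2: 11


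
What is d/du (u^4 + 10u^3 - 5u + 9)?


Apply the power rule term by term:
  d/du(u^4) = 4u^3
  d/du(10u^3) = 30u^2
  d/du(-5u) = -5
  d/du(9) = 0
p'(u) = 4u^3 + 30u^2 - 5


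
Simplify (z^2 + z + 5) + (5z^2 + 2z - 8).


Align terms by degree and add:
  z^2 + z + 5
+ 5z^2 + 2z - 8
= 6z^2 + 3z - 3


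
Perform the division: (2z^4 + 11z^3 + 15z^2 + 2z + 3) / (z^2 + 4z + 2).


(2z^4 + 11z^3 + 15z^2 + 2z + 3) / (z^2 + 4z + 2)
Step 1: 2z^2 * (z^2 + 4z + 2) = 2z^4 + 8z^3 + 4z^2; subtract.
Step 2: 3z * (z^2 + 4z + 2) = 3z^3 + 12z^2 + 6z; subtract.
Step 3: -1 * (z^2 + 4z + 2) = -z^2 - 4z - 2; subtract.
Quotient: 2z^2 + 3z - 1, Remainder: 5


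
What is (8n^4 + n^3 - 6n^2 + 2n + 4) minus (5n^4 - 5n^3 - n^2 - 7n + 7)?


Distribute the minus sign:
  (8n^4 + n^3 - 6n^2 + 2n + 4)
- (5n^4 - 5n^3 - n^2 - 7n + 7)
Negate second polynomial: -5n^4 + 5n^3 + n^2 + 7n - 7
Add: 3n^4 + 6n^3 - 5n^2 + 9n - 3


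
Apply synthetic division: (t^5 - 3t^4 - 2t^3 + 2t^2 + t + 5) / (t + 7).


Synthetic division with c = -7. Coefficients: 1, -3, -2, 2, 1, 5
Bring down 1.
  1 * -7 = -7; -7 - 3 = -10
  -10 * -7 = 70; 70 - 2 = 68
  68 * -7 = -476; -476 + 2 = -474
  -474 * -7 = 3318; 3318 + 1 = 3319
  3319 * -7 = -23233; -23233 + 5 = -23228
Quotient: t^4 - 10t^3 + 68t^2 - 474t + 3319, Remainder: -23228


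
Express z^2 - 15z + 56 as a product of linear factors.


Roots satisfy r1 + r2 = -b/a = 15 and r1*r2 = c/a = 56.
So r1 = 7, r2 = 8.
z^2 - 15z + 56 = (z - r1)(z - r2) = (z - 7)(z - 8)


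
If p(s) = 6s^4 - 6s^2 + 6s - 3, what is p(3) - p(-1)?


p(3) = 447
p(-1) = -9
p(3) - p(-1) = 447 + 9 = 456


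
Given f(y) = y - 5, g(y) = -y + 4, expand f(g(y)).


Substitute g(y) into f:
f(g(y)) = 1*(-y + 4) + (-5)
Expand and combine: -y - 1


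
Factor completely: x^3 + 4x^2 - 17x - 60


Try integer roots (divisors of -60). x=-5: p(-5)=0.
Divide out (x + 5): quotient is x^2 - x - 12.
Factor the quadratic: (x - 4)(x + 3)
Result: (x + 5)(x - 4)(x + 3)


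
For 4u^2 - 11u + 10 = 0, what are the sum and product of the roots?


For au^2+bu+c=0: sum = -b/a, product = c/a.
a=4, b=-11, c=10
Sum = -(-11)/4 = 11/4
Product = (10)/4 = 5/2


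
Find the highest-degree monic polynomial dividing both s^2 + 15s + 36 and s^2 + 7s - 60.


Factor each:
  s^2 + 15s + 36 = (s + 12)(s + 3)
  s^2 + 7s - 60 = (s + 12)(s - 5)
Common monic factor: s + 12


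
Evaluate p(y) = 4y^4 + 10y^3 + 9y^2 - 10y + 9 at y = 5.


Using direct substitution:
  4 * (5)^4 = 2500
  10 * (5)^3 = 1250
  9 * (5)^2 = 225
  -10 * (5)^1 = -50
  constant: 9
Sum = 2500 + 1250 + 225 - 50 + 9 = 3934


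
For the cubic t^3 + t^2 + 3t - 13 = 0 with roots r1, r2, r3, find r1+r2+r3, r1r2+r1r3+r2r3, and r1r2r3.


Monic cubic t^3+bt^2+ct+d=0: sum=-b, pairwise sum=c, product=-d.
b=1, c=3, d=-13
r1+r2+r3 = -1
r1r2+r1r3+r2r3 = 3
r1r2r3 = 13


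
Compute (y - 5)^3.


Expand (y - 5)^3 by repeated multiplication:
  (y - 5)^2 = y^2 - 10y + 25
= y^3 - 15y^2 + 75y - 125


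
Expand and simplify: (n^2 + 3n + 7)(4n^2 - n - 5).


Distribute each term of the first polynomial:
  (n^2)(4n^2 - n - 5) = 4n^4 - n^3 - 5n^2
  (3n)(4n^2 - n - 5) = 12n^3 - 3n^2 - 15n
  (7)(4n^2 - n - 5) = 28n^2 - 7n - 35
Sum: 4n^4 + 11n^3 + 20n^2 - 22n - 35


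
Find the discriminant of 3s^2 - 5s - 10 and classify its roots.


D = b^2 - 4ac = (-5)^2 - 4(3)(-10) = 25 + 120 = 145
Since D > 0: two distinct irrational roots


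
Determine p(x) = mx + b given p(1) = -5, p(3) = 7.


p(x) = mx + b. Using p(1)=-5, p(3)=7:
m = (-5 - 7)/(1 - 3) = -12/-2 = 6
b = -5 - m*(1) = -5 - 6 = -11
p(x) = 6x - 11


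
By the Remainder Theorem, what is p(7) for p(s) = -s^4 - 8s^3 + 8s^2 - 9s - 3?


By the Remainder Theorem, the remainder equals p(7):
  -1*(7)^4 = -2401
  -8*(7)^3 = -2744
  8*(7)^2 = 392
  -9*(7)^1 = -63
  constant: -3
Sum: -2401 - 2744 + 392 - 63 - 3 = -4819


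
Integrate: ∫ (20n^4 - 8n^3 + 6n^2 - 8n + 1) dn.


Reverse power rule on each term:
  ∫ 20n^4 dn = 4n^5
  ∫ -8n^3 dn = -2n^4
  ∫ 6n^2 dn = 2n^3
  ∫ -8n dn = -4n^2
  ∫ 1 dn = n
F(n) = 4n^5 - 2n^4 + 2n^3 - 4n^2 + n + C


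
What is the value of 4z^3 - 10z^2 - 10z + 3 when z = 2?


Using direct substitution:
  4 * (2)^3 = 32
  -10 * (2)^2 = -40
  -10 * (2)^1 = -20
  constant: 3
Sum = 32 - 40 - 20 + 3 = -25


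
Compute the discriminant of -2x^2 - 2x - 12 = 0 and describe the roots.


D = b^2 - 4ac = (-2)^2 - 4(-2)(-12) = 4 - 96 = -92
Since D < 0: two complex conjugate roots (no real roots)


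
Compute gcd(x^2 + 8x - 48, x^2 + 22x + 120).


Factor each:
  x^2 + 8x - 48 = (x + 12)(x - 4)
  x^2 + 22x + 120 = (x + 12)(x + 10)
Common monic factor: x + 12


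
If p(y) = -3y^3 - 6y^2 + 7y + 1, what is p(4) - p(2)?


p(4) = -259
p(2) = -33
p(4) - p(2) = -259 + 33 = -226


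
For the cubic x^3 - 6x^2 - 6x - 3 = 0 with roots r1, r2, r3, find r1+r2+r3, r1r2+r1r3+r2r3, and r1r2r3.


Monic cubic x^3+bx^2+cx+d=0: sum=-b, pairwise sum=c, product=-d.
b=-6, c=-6, d=-3
r1+r2+r3 = 6
r1r2+r1r3+r2r3 = -6
r1r2r3 = 3


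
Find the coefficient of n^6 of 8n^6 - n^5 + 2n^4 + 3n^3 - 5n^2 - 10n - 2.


Read off the coefficient of n^6: 8


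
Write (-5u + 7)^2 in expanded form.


Expand (-5u + 7)^2 by repeated multiplication:
= 25u^2 - 70u + 49


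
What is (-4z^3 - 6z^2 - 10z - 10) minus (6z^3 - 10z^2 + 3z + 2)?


Distribute the minus sign:
  (-4z^3 - 6z^2 - 10z - 10)
- (6z^3 - 10z^2 + 3z + 2)
Negate second polynomial: -6z^3 + 10z^2 - 3z - 2
Add: -10z^3 + 4z^2 - 13z - 12


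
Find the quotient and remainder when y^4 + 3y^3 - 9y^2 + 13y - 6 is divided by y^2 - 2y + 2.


(y^4 + 3y^3 - 9y^2 + 13y - 6) / (y^2 - 2y + 2)
Step 1: y^2 * (y^2 - 2y + 2) = y^4 - 2y^3 + 2y^2; subtract.
Step 2: 5y * (y^2 - 2y + 2) = 5y^3 - 10y^2 + 10y; subtract.
Step 3: -1 * (y^2 - 2y + 2) = -y^2 + 2y - 2; subtract.
Quotient: y^2 + 5y - 1, Remainder: y - 4


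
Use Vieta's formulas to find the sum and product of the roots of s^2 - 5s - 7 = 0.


For as^2+bs+c=0: sum = -b/a, product = c/a.
a=1, b=-5, c=-7
Sum = -(-5)/1 = 5
Product = (-7)/1 = -7
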